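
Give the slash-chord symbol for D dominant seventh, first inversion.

First inversion of D dominant seventh has the third (F#) in the bass. As a slash chord: D7/F#.

D7/F#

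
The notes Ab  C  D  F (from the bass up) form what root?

Reordering Ab, C, D, F into stacked thirds gives D–F–Ab–C; the bottom of that stack, D, is the root.

D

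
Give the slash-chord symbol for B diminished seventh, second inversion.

Second inversion of B diminished seventh has the fifth (F) in the bass. As a slash chord: Bdim7/F.

Bdim7/F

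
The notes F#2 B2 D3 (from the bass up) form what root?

B

Reordering F#, B, D into stacked thirds gives B–D–F#; the bottom of that stack, B, is the root.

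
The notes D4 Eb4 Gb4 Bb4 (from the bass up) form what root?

Eb

The distinct letter names are D, Eb, Gb, Bb. Arranged as a stack of thirds they read Eb–Gb–Bb–D, so Eb is the root (an Eb minor-major seventh chord).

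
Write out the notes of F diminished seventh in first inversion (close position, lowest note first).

Ab, Cb, Ebb, F

F diminished seventh is F–Ab–Cb–Ebb. First inversion puts the third (Ab) in the bass, with the remaining tones above: Ab, Cb, Ebb, F.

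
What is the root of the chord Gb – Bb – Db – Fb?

Gb

Gb, Bb, Db, Fb are the tones of a Gb dominant seventh chord (Gb–Bb–Db–Fb), making Gb the root.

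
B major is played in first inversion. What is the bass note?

D#

The third of B major (B–D#–F#) is D#; that is the bass in first inversion.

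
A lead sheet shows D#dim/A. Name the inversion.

second inversion

D#dim/A means D# diminished with A in the bass. A is the fifth of D# diminished (D#–F#–A), so this is second inversion.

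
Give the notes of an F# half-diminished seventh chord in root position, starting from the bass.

F# half-diminished seventh is F#–A–C–E. Root position puts the root (F#) in the bass, with the remaining tones above: F#, A, C, E.

F#, A, C, E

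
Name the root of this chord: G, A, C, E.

A

The distinct letter names are G, A, C, E. Arranged as a stack of thirds they read A–C–E–G, so A is the root (an A minor seventh chord).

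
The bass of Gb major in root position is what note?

Gb

The root of Gb major (Gb–Bb–Db) is Gb; that is the bass in root position.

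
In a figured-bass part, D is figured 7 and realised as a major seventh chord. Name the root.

D

The figures 7 mean the root of the chord is in the bass. If D is the root of a major seventh chord, the root is D (chord tones D–F#–A–C#).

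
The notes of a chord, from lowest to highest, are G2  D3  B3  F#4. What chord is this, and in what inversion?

The distinct note names are G, D, B, F#. Stacked in thirds they read G–B–D–F#, which is a major seventh chord on G.
G is the root of G major seventh; root in the bass means root position (figured bass 7).

G major seventh, root position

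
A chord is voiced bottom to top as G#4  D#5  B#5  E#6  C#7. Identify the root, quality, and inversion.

C# major ninth, second inversion

Reducing to letter names: G#, D#, B#, E#, C#. These stack in thirds as C#–E#–G#–B#–D# — a C# major ninth chord.
G# is the fifth of C# major ninth; fifth in the bass means second inversion.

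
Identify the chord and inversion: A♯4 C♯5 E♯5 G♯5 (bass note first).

A# minor seventh, root position

Reducing to letter names: A#, C#, E#, G#. These stack in thirds as A#–C#–E#–G# — an A# minor seventh chord.
The lowest note is A#, the root of the chord, so this is root position (figured bass 7).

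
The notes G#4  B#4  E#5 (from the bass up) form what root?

G#, B#, E# are the tones of an E# minor triad (E#–G#–B#), making E# the root.

E#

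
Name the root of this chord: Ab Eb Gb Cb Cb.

Reordering Ab, Eb, Gb, Cb into stacked thirds gives Ab–Cb–Eb–Gb; the bottom of that stack, Ab, is the root.

Ab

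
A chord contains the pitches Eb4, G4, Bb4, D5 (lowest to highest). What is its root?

Eb

The distinct letter names are Eb, G, Bb, D. Arranged as a stack of thirds they read Eb–G–Bb–D, so Eb is the root (an Eb major seventh chord).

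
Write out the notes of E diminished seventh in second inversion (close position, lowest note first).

The chord tones are E–G–Bb–Db. With the fifth (Bb) lowest for second inversion: Bb, Db, E, G.

Bb, Db, E, G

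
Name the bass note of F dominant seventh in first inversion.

The third of F dominant seventh (F–A–C–Eb) is A; that is the bass in first inversion.

A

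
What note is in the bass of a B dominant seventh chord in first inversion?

D#

The third of B dominant seventh (B–D#–F#–A) is D#; that is the bass in first inversion.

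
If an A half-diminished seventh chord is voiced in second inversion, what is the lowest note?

The fifth of A half-diminished seventh (A–C–Eb–G) is Eb; that is the bass in second inversion.

Eb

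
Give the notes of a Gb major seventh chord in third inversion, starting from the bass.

F, Gb, Bb, Db

The chord tones are Gb–Bb–Db–F. With the seventh (F) lowest for third inversion: F, Gb, Bb, Db.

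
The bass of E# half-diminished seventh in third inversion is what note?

D#

The seventh of E# half-diminished seventh (E#–G#–B–D#) is D#; that is the bass in third inversion.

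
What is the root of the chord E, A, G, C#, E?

A

The distinct letter names are E, A, G, C#. Arranged as a stack of thirds they read A–C#–E–G, so A is the root (an A dominant seventh chord).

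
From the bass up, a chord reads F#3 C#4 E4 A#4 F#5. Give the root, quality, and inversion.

The pitch classes F#, C#, E, A# arrange in thirds as F#–A#–C#–E: an F# dominant seventh chord.
F# is the root of F# dominant seventh; root in the bass means root position (figured bass 7).

F# dominant seventh, root position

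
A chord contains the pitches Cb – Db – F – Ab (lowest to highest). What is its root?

Db

Reordering Cb, Db, F, Ab into stacked thirds gives Db–F–Ab–Cb; the bottom of that stack, Db, is the root.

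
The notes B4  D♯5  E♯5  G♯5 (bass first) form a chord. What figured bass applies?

The notes B, D#, E#, G# stack in thirds as E#–G#–B–D# — an E# half-diminished seventh chord. The bass B is the fifth, so this is second inversion: figured 4/3.

4/3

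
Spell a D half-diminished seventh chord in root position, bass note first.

D, F, Ab, C

D half-diminished seventh is D–F–Ab–C. Root position puts the root (D) in the bass, with the remaining tones above: D, F, Ab, C.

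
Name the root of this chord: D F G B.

G

The distinct letter names are D, F, G, B. Arranged as a stack of thirds they read G–B–D–F, so G is the root (a G dominant seventh chord).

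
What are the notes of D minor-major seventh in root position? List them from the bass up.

Spelling D minor-major seventh: D–F–A–C#. In root position the root is bass, giving D, F, A, C# from the bottom.

D, F, A, C#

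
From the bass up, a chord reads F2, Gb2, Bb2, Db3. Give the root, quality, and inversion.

The distinct note names are F, Gb, Bb, Db. Stacked in thirds they read Gb–Bb–Db–F, which is a major seventh chord on Gb.
The lowest note is F, the seventh of the chord, so this is third inversion (figured bass 4/2).

Gb major seventh, third inversion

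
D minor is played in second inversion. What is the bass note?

D minor is D–F–A. Second inversion places the fifth in the bass: A.

A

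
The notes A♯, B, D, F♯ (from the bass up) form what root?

B

The distinct letter names are A#, B, D, F#. Arranged as a stack of thirds they read B–D–F#–A#, so B is the root (a B minor-major seventh chord).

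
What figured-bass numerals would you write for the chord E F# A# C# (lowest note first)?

The notes E, F#, A#, C# stack in thirds as F#–A#–C#–E — an F# dominant seventh chord. The bass E is the seventh, so this is third inversion: figured 4/2.

4/2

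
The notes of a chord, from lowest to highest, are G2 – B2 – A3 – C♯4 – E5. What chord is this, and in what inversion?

A dominant ninth, third inversion

The pitch classes G, B, A, C#, E arrange in thirds as A–C#–E–G–B: an A dominant ninth chord.
With the seventh (G) in the bass, the chord is in third inversion.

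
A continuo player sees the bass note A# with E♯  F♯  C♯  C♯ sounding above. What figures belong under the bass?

The notes A#, E#, F#, C# stack in thirds as F#–A#–C#–E# — an F# major seventh chord. The bass A# is the third, so this is first inversion: figured 6/5.

6/5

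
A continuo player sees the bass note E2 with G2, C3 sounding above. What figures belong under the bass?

6

The notes E, G, C stack in thirds as C–E–G — a C major triad. The bass E is the third, so this is first inversion: figured 6.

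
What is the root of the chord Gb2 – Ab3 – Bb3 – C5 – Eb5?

Ab

The distinct letter names are Gb, Ab, Bb, C, Eb. Arranged as a stack of thirds they read Ab–C–Eb–Gb–Bb, so Ab is the root (an Ab dominant ninth chord).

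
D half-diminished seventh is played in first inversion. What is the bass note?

In first inversion the third is lowest. For D half-diminished seventh (D–F–Ab–C) that is F.

F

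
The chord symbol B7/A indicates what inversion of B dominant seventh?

B7/A means B dominant seventh with A in the bass. A is the seventh of B dominant seventh (B–D#–F#–A), so this is third inversion.

third inversion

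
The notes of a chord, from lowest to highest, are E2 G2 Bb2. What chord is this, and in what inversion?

E diminished, root position

Reducing to letter names: E, G, Bb. These stack in thirds as E–G–Bb — an E diminished triad.
With the root (E) in the bass, the chord is in root position (figured bass 5/3).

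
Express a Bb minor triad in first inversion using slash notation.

Bbm/Db

First inversion of Bb minor has the third (Db) in the bass. As a slash chord: Bbm/Db.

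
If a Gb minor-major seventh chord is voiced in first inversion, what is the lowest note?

The third of Gb minor-major seventh (Gb–Bbb–Db–F) is Bbb; that is the bass in first inversion.

Bbb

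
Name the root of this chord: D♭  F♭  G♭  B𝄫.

Gb

Db, Fb, Gb, Bbb are the tones of a Gb minor seventh chord (Gb–Bbb–Db–Fb), making Gb the root.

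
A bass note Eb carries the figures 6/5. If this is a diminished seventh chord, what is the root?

The figures 6/5 mean the third of the chord is in the bass. If Eb is the third of a diminished seventh chord, the root is C (chord tones C–Eb–Gb–Bbb).

C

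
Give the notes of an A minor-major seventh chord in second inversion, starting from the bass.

The chord tones are A–C–E–G#. With the fifth (E) lowest for second inversion: E, G#, A, C.

E, G#, A, C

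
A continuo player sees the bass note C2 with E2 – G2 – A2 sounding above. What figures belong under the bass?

6/5

The notes C, E, G, A stack in thirds as A–C–E–G — an A minor seventh chord. The bass C is the third, so this is first inversion: figured 6/5.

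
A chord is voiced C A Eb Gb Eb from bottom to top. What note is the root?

A

The distinct letter names are C, A, Eb, Gb. Arranged as a stack of thirds they read A–C–Eb–Gb, so A is the root (an A diminished seventh chord).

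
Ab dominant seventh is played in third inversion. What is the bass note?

Ab dominant seventh is Ab–C–Eb–Gb. Third inversion places the seventh in the bass: Gb.

Gb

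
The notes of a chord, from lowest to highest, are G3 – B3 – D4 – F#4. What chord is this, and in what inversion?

The distinct note names are G, B, D, F#. Stacked in thirds they read G–B–D–F#, which is a major seventh chord on G.
The lowest note is G, the root of the chord, so this is root position (figured bass 7).

G major seventh, root position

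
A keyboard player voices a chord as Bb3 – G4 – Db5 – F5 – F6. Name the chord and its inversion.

G half-diminished seventh, first inversion

The pitch classes Bb, G, Db, F arrange in thirds as G–Bb–Db–F: a G half-diminished seventh chord.
Bb is the third of G half-diminished seventh; third in the bass means first inversion (figured bass 6/5).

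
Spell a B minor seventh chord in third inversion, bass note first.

A, B, D, F#

Spelling B minor seventh: B–D–F#–A. In third inversion the seventh is bass, giving A, B, D, F# from the bottom.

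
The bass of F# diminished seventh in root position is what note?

The root of F# diminished seventh (F#–A–C–Eb) is F#; that is the bass in root position.

F#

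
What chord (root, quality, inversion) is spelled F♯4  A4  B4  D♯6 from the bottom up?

B dominant seventh, second inversion

The distinct note names are F#, A, B, D#. Stacked in thirds they read B–D#–F#–A, which is a dominant seventh chord on B.
With the fifth (F#) in the bass, the chord is in second inversion (figured bass 4/3).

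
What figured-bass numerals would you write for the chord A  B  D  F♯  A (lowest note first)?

4/2

The notes A, B, D, F# stack in thirds as B–D–F#–A — a B minor seventh chord. The bass A is the seventh, so this is third inversion: figured 4/2.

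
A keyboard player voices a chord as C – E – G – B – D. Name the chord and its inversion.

C major ninth, root position

Reducing to letter names: C, E, G, B, D. These stack in thirds as C–E–G–B–D — a C major ninth chord.
The lowest note is C, the root of the chord, so this is root position.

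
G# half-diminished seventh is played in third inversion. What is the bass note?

The seventh of G# half-diminished seventh (G#–B–D–F#) is F#; that is the bass in third inversion.

F#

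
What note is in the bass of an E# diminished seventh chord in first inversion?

G#

The third of E# diminished seventh (E#–G#–B–D) is G#; that is the bass in first inversion.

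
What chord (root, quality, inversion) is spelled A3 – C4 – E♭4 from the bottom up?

Reducing to letter names: A, C, Eb. These stack in thirds as A–C–Eb — an A diminished triad.
With the root (A) in the bass, the chord is in root position (figured bass 5/3).

A diminished, root position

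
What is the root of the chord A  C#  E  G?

Reordering A, C#, E, G into stacked thirds gives A–C#–E–G; the bottom of that stack, A, is the root.

A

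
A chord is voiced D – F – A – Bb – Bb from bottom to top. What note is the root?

The distinct letter names are D, F, A, Bb. Arranged as a stack of thirds they read Bb–D–F–A, so Bb is the root (a Bb major seventh chord).

Bb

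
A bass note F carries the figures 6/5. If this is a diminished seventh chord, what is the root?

The figures 6/5 mean the third of the chord is in the bass. If F is the third of a diminished seventh chord, the root is D (chord tones D–F–Ab–Cb).

D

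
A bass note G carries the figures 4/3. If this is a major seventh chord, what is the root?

The figures 4/3 mean the fifth of the chord is in the bass. If G is the fifth of a major seventh chord, the root is C (chord tones C–E–G–B).

C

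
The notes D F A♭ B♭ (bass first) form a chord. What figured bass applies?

The notes D, F, Ab, Bb stack in thirds as Bb–D–F–Ab — a Bb dominant seventh chord. The bass D is the third, so this is first inversion: figured 6/5.

6/5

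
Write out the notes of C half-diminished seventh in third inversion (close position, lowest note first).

Bb, C, Eb, Gb

C half-diminished seventh is C–Eb–Gb–Bb. Third inversion puts the seventh (Bb) in the bass, with the remaining tones above: Bb, C, Eb, Gb.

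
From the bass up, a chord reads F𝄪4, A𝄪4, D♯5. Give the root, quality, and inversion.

Reducing to letter names: F##, A##, D#. These stack in thirds as D#–F##–A## — a D# augmented triad.
F## is the third of D# augmented; third in the bass means first inversion (figured bass 6).

D# augmented, first inversion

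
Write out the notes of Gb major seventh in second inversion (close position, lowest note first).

Db, F, Gb, Bb

Gb major seventh is Gb–Bb–Db–F. Second inversion puts the fifth (Db) in the bass, with the remaining tones above: Db, F, Gb, Bb.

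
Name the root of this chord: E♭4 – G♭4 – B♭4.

Eb

The distinct letter names are Eb, Gb, Bb. Arranged as a stack of thirds they read Eb–Gb–Bb, so Eb is the root (an Eb minor triad).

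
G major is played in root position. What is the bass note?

G

The root of G major (G–B–D) is G; that is the bass in root position.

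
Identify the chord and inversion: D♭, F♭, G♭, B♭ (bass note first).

Gb dominant seventh, second inversion

The pitch classes Db, Fb, Gb, Bb arrange in thirds as Gb–Bb–Db–Fb: a Gb dominant seventh chord.
The lowest note is Db, the fifth of the chord, so this is second inversion (figured bass 4/3).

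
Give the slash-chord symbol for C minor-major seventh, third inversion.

Third inversion of C minor-major seventh has the seventh (B) in the bass. As a slash chord: Cm(maj7)/B.

Cm(maj7)/B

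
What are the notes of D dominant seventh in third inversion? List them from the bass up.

C, D, F#, A

Spelling D dominant seventh: D–F#–A–C. In third inversion the seventh is bass, giving C, D, F#, A from the bottom.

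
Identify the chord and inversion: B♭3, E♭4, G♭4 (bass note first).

Eb minor, second inversion

Reducing to letter names: Bb, Eb, Gb. These stack in thirds as Eb–Gb–Bb — an Eb minor triad.
The lowest note is Bb, the fifth of the chord, so this is second inversion (figured bass 6/4).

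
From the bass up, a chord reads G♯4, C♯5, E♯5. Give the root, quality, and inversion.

The pitch classes G#, C#, E# arrange in thirds as C#–E#–G#: a C# major triad.
With the fifth (G#) in the bass, the chord is in second inversion (figured bass 6/4).

C# major, second inversion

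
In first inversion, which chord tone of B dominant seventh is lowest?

The third of B dominant seventh (B–D#–F#–A) is D#; that is the bass in first inversion.

D#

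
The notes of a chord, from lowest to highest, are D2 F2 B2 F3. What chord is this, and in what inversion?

The distinct note names are D, F, B. Stacked in thirds they read B–D–F, which is a diminished triad on B.
The lowest note is D, the third of the chord, so this is first inversion (figured bass 6).

B diminished, first inversion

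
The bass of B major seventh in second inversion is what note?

F#

In second inversion the fifth is lowest. For B major seventh (B–D#–F#–A#) that is F#.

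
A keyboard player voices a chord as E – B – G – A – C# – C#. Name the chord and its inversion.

The distinct note names are E, B, G, A, C#. Stacked in thirds they read A–C#–E–G–B, which is a dominant ninth chord on A.
The lowest note is E, the fifth of the chord, so this is second inversion.

A dominant ninth, second inversion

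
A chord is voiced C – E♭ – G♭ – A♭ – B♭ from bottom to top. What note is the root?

The distinct letter names are C, Eb, Gb, Ab, Bb. Arranged as a stack of thirds they read Ab–C–Eb–Gb–Bb, so Ab is the root (an Ab dominant ninth chord).

Ab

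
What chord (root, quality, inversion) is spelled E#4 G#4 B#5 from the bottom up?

The distinct note names are E#, G#, B#. Stacked in thirds they read E#–G#–B#, which is a minor triad on E#.
With the root (E#) in the bass, the chord is in root position (figured bass 5/3).

E# minor, root position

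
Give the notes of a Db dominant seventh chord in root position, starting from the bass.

Db, F, Ab, Cb

Db dominant seventh is Db–F–Ab–Cb. Root position puts the root (Db) in the bass, with the remaining tones above: Db, F, Ab, Cb.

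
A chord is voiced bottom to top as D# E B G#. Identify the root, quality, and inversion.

The pitch classes D#, E, B, G# arrange in thirds as E–G#–B–D#: an E major seventh chord.
D# is the seventh of E major seventh; seventh in the bass means third inversion (figured bass 4/2).

E major seventh, third inversion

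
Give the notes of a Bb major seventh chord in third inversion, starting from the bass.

Bb major seventh is Bb–D–F–A. Third inversion puts the seventh (A) in the bass, with the remaining tones above: A, Bb, D, F.

A, Bb, D, F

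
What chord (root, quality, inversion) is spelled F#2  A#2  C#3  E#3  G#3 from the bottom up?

F# major ninth, root position

Reducing to letter names: F#, A#, C#, E#, G#. These stack in thirds as F#–A#–C#–E#–G# — an F# major ninth chord.
With the root (F#) in the bass, the chord is in root position.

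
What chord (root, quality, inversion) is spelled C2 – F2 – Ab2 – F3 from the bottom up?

Reducing to letter names: C, F, Ab. These stack in thirds as F–Ab–C — an F minor triad.
With the fifth (C) in the bass, the chord is in second inversion (figured bass 6/4).

F minor, second inversion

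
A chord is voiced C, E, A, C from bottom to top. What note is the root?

Reordering C, E, A into stacked thirds gives A–C–E; the bottom of that stack, A, is the root.

A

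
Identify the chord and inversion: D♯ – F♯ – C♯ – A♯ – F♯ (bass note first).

The distinct note names are D#, F#, C#, A#. Stacked in thirds they read D#–F#–A#–C#, which is a minor seventh chord on D#.
D# is the root of D# minor seventh; root in the bass means root position (figured bass 7).

D# minor seventh, root position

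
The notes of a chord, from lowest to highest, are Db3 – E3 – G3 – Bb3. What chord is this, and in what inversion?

The pitch classes Db, E, G, Bb arrange in thirds as E–G–Bb–Db: an E diminished seventh chord.
With the seventh (Db) in the bass, the chord is in third inversion (figured bass 4/2).

E diminished seventh, third inversion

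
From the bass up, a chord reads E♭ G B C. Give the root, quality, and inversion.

The pitch classes Eb, G, B, C arrange in thirds as C–Eb–G–B: a C minor-major seventh chord.
With the third (Eb) in the bass, the chord is in first inversion (figured bass 6/5).

C minor-major seventh, first inversion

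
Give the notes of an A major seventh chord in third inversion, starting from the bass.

G#, A, C#, E

Spelling A major seventh: A–C#–E–G#. In third inversion the seventh is bass, giving G#, A, C#, E from the bottom.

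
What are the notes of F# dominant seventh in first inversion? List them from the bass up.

A#, C#, E, F#

F# dominant seventh is F#–A#–C#–E. First inversion puts the third (A#) in the bass, with the remaining tones above: A#, C#, E, F#.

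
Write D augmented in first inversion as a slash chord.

First inversion of D augmented has the third (F#) in the bass. As a slash chord: Daug/F#.

Daug/F#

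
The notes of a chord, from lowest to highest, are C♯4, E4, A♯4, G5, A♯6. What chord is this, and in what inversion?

A# diminished seventh, first inversion

The distinct note names are C#, E, A#, G. Stacked in thirds they read A#–C#–E–G, which is a diminished seventh chord on A#.
C# is the third of A# diminished seventh; third in the bass means first inversion (figured bass 6/5).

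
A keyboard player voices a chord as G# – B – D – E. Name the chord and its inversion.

E dominant seventh, first inversion

The pitch classes G#, B, D, E arrange in thirds as E–G#–B–D: an E dominant seventh chord.
G# is the third of E dominant seventh; third in the bass means first inversion (figured bass 6/5).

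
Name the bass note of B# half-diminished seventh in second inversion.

F#

In second inversion the fifth is lowest. For B# half-diminished seventh (B#–D#–F#–A#) that is F#.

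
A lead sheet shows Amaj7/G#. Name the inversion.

third inversion

Amaj7/G# means A major seventh with G# in the bass. G# is the seventh of A major seventh (A–C#–E–G#), so this is third inversion.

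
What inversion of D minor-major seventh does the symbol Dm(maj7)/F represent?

Dm(maj7)/F means D minor-major seventh with F in the bass. F is the third of D minor-major seventh (D–F–A–C#), so this is first inversion.

first inversion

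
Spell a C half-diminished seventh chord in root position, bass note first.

C, Eb, Gb, Bb

Spelling C half-diminished seventh: C–Eb–Gb–Bb. In root position the root is bass, giving C, Eb, Gb, Bb from the bottom.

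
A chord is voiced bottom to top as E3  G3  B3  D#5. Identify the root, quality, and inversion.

E minor-major seventh, root position

Reducing to letter names: E, G, B, D#. These stack in thirds as E–G–B–D# — an E minor-major seventh chord.
With the root (E) in the bass, the chord is in root position (figured bass 7).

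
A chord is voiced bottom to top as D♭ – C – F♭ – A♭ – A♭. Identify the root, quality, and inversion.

Reducing to letter names: Db, C, Fb, Ab. These stack in thirds as Db–Fb–Ab–C — a Db minor-major seventh chord.
Db is the root of Db minor-major seventh; root in the bass means root position (figured bass 7).

Db minor-major seventh, root position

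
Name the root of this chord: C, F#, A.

F#

Reordering C, F#, A into stacked thirds gives F#–A–C; the bottom of that stack, F#, is the root.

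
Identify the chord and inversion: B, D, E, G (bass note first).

E minor seventh, second inversion

The pitch classes B, D, E, G arrange in thirds as E–G–B–D: an E minor seventh chord.
With the fifth (B) in the bass, the chord is in second inversion (figured bass 4/3).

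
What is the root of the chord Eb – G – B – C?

Reordering Eb, G, B, C into stacked thirds gives C–Eb–G–B; the bottom of that stack, C, is the root.

C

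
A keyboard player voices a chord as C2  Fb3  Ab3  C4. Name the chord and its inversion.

The pitch classes C, Fb, Ab arrange in thirds as Fb–Ab–C: an Fb augmented triad.
The lowest note is C, the fifth of the chord, so this is second inversion (figured bass 6/4).

Fb augmented, second inversion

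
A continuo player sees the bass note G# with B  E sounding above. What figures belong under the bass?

The notes G#, B, E stack in thirds as E–G#–B — an E major triad. The bass G# is the third, so this is first inversion: figured 6.

6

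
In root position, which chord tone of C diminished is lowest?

The root of C diminished (C–Eb–Gb) is C; that is the bass in root position.

C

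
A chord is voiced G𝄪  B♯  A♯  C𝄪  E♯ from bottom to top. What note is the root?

A#

The distinct letter names are G##, B#, A#, C##, E#. Arranged as a stack of thirds they read A#–C##–E#–G##–B#, so A# is the root (an A# major ninth chord).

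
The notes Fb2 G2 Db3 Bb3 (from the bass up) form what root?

G

The distinct letter names are Fb, G, Db, Bb. Arranged as a stack of thirds they read G–Bb–Db–Fb, so G is the root (a G diminished seventh chord).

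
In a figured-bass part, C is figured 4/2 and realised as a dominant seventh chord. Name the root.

The figures 4/2 mean the seventh of the chord is in the bass. If C is the seventh of a dominant seventh chord, the root is D (chord tones D–F#–A–C).

D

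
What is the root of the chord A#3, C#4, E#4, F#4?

F#

Reordering A#, C#, E#, F# into stacked thirds gives F#–A#–C#–E#; the bottom of that stack, F#, is the root.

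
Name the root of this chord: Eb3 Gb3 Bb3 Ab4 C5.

Ab

Reordering Eb, Gb, Bb, Ab, C into stacked thirds gives Ab–C–Eb–Gb–Bb; the bottom of that stack, Ab, is the root.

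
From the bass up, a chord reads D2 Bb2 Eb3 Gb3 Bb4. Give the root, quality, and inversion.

Eb minor-major seventh, third inversion

Reducing to letter names: D, Bb, Eb, Gb. These stack in thirds as Eb–Gb–Bb–D — an Eb minor-major seventh chord.
With the seventh (D) in the bass, the chord is in third inversion (figured bass 4/2).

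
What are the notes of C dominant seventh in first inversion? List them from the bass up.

E, G, Bb, C

Spelling C dominant seventh: C–E–G–Bb. In first inversion the third is bass, giving E, G, Bb, C from the bottom.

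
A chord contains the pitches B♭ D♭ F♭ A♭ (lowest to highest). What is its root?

Bb

Bb, Db, Fb, Ab are the tones of a Bb half-diminished seventh chord (Bb–Db–Fb–Ab), making Bb the root.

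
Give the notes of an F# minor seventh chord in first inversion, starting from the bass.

Spelling F# minor seventh: F#–A–C#–E. In first inversion the third is bass, giving A, C#, E, F# from the bottom.

A, C#, E, F#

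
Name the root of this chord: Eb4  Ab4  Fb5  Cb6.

Fb

Reordering Eb, Ab, Fb, Cb into stacked thirds gives Fb–Ab–Cb–Eb; the bottom of that stack, Fb, is the root.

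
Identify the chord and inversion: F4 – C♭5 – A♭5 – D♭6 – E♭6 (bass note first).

The pitch classes F, Cb, Ab, Db, Eb arrange in thirds as Db–F–Ab–Cb–Eb: a Db dominant ninth chord.
The lowest note is F, the third of the chord, so this is first inversion.

Db dominant ninth, first inversion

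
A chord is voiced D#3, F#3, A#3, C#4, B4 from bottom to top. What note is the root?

B

The distinct letter names are D#, F#, A#, C#, B. Arranged as a stack of thirds they read B–D#–F#–A#–C#, so B is the root (a B major ninth chord).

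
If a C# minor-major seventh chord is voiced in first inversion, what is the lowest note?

E

C# minor-major seventh is C#–E–G#–B#. First inversion places the third in the bass: E.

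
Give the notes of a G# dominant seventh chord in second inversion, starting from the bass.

Spelling G# dominant seventh: G#–B#–D#–F#. In second inversion the fifth is bass, giving D#, F#, G#, B# from the bottom.

D#, F#, G#, B#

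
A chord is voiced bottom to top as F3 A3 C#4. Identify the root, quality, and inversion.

F augmented, root position

Reducing to letter names: F, A, C#. These stack in thirds as F–A–C# — an F augmented triad.
With the root (F) in the bass, the chord is in root position (figured bass 5/3).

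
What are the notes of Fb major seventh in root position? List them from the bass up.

Fb, Ab, Cb, Eb

Fb major seventh is Fb–Ab–Cb–Eb. Root position puts the root (Fb) in the bass, with the remaining tones above: Fb, Ab, Cb, Eb.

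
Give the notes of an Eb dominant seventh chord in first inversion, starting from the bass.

G, Bb, Db, Eb

Spelling Eb dominant seventh: Eb–G–Bb–Db. In first inversion the third is bass, giving G, Bb, Db, Eb from the bottom.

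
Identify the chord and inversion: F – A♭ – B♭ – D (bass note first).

Bb dominant seventh, second inversion

The pitch classes F, Ab, Bb, D arrange in thirds as Bb–D–F–Ab: a Bb dominant seventh chord.
F is the fifth of Bb dominant seventh; fifth in the bass means second inversion (figured bass 4/3).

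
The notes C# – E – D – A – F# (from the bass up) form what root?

Reordering C#, E, D, A, F# into stacked thirds gives D–F#–A–C#–E; the bottom of that stack, D, is the root.

D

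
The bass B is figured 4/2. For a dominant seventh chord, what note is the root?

The figures 4/2 mean the seventh of the chord is in the bass. If B is the seventh of a dominant seventh chord, the root is C# (chord tones C#–E#–G#–B).

C#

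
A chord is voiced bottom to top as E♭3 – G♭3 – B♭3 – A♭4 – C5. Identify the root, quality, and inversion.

Ab dominant ninth, second inversion

The pitch classes Eb, Gb, Bb, Ab, C arrange in thirds as Ab–C–Eb–Gb–Bb: an Ab dominant ninth chord.
Eb is the fifth of Ab dominant ninth; fifth in the bass means second inversion.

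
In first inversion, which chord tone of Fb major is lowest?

Ab

Fb major is Fb–Ab–Cb. First inversion places the third in the bass: Ab.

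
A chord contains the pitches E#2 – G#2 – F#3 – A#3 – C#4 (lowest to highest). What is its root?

E#, G#, F#, A#, C# are the tones of an F# major ninth chord (F#–A#–C#–E#–G#), making F# the root.

F#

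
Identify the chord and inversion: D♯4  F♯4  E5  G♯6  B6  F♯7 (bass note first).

Reducing to letter names: D#, F#, E, G#, B. These stack in thirds as E–G#–B–D#–F# — an E major ninth chord.
D# is the seventh of E major ninth; seventh in the bass means third inversion.

E major ninth, third inversion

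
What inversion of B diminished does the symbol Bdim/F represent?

second inversion

Bdim/F means B diminished with F in the bass. F is the fifth of B diminished (B–D–F), so this is second inversion.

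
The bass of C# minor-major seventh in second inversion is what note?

G#

The fifth of C# minor-major seventh (C#–E–G#–B#) is G#; that is the bass in second inversion.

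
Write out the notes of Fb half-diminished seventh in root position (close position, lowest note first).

Fb, Abb, Cbb, Ebb

The chord tones are Fb–Abb–Cbb–Ebb. With the root (Fb) lowest for root position: Fb, Abb, Cbb, Ebb.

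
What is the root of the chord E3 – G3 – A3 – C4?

A

Reordering E, G, A, C into stacked thirds gives A–C–E–G; the bottom of that stack, A, is the root.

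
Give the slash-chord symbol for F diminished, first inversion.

Fdim/Ab

First inversion of F diminished has the third (Ab) in the bass. As a slash chord: Fdim/Ab.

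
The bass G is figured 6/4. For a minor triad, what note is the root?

C

The figures 6/4 mean the fifth of the chord is in the bass. If G is the fifth of a minor triad, the root is C (chord tones C–Eb–G).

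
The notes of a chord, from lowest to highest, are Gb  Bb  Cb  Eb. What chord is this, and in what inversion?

The distinct note names are Gb, Bb, Cb, Eb. Stacked in thirds they read Cb–Eb–Gb–Bb, which is a major seventh chord on Cb.
The lowest note is Gb, the fifth of the chord, so this is second inversion (figured bass 4/3).

Cb major seventh, second inversion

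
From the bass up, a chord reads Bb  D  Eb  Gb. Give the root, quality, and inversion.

Eb minor-major seventh, second inversion

The pitch classes Bb, D, Eb, Gb arrange in thirds as Eb–Gb–Bb–D: an Eb minor-major seventh chord.
With the fifth (Bb) in the bass, the chord is in second inversion (figured bass 4/3).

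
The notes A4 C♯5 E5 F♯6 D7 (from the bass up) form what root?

D

A, C#, E, F#, D are the tones of a D major ninth chord (D–F#–A–C#–E), making D the root.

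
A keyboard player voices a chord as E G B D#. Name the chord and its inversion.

The distinct note names are E, G, B, D#. Stacked in thirds they read E–G–B–D#, which is a minor-major seventh chord on E.
The lowest note is E, the root of the chord, so this is root position (figured bass 7).

E minor-major seventh, root position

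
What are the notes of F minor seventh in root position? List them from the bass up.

The chord tones are F–Ab–C–Eb. With the root (F) lowest for root position: F, Ab, C, Eb.

F, Ab, C, Eb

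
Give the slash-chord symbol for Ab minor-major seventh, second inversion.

Abm(maj7)/Eb

Second inversion of Ab minor-major seventh has the fifth (Eb) in the bass. As a slash chord: Abm(maj7)/Eb.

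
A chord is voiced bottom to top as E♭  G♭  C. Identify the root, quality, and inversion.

The distinct note names are Eb, Gb, C. Stacked in thirds they read C–Eb–Gb, which is a diminished triad on C.
The lowest note is Eb, the third of the chord, so this is first inversion (figured bass 6).

C diminished, first inversion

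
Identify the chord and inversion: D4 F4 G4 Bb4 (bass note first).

The distinct note names are D, F, G, Bb. Stacked in thirds they read G–Bb–D–F, which is a minor seventh chord on G.
D is the fifth of G minor seventh; fifth in the bass means second inversion (figured bass 4/3).

G minor seventh, second inversion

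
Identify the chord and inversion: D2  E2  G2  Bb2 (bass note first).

The distinct note names are D, E, G, Bb. Stacked in thirds they read E–G–Bb–D, which is a half-diminished seventh chord on E.
D is the seventh of E half-diminished seventh; seventh in the bass means third inversion (figured bass 4/2).

E half-diminished seventh, third inversion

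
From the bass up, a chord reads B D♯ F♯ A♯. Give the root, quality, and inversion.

The distinct note names are B, D#, F#, A#. Stacked in thirds they read B–D#–F#–A#, which is a major seventh chord on B.
With the root (B) in the bass, the chord is in root position (figured bass 7).

B major seventh, root position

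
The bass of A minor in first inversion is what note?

In first inversion the third is lowest. For A minor (A–C–E) that is C.

C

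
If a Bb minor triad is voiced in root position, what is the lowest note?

In root position the root is lowest. For Bb minor (Bb–Db–F) that is Bb.

Bb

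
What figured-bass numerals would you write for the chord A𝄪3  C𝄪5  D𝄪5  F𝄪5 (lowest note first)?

The notes A##, C##, D##, F## stack in thirds as D##–F##–A##–C## — a D## minor seventh chord. The bass A## is the fifth, so this is second inversion: figured 4/3.

4/3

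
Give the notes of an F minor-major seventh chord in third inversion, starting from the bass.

E, F, Ab, C

F minor-major seventh is F–Ab–C–E. Third inversion puts the seventh (E) in the bass, with the remaining tones above: E, F, Ab, C.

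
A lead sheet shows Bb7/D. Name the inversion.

Bb7/D means Bb dominant seventh with D in the bass. D is the third of Bb dominant seventh (Bb–D–F–Ab), so this is first inversion.

first inversion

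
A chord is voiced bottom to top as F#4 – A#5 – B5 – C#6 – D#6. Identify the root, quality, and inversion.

B major ninth, second inversion

The distinct note names are F#, A#, B, C#, D#. Stacked in thirds they read B–D#–F#–A#–C#, which is a major ninth chord on B.
With the fifth (F#) in the bass, the chord is in second inversion.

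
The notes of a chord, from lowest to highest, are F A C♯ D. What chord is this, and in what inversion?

The distinct note names are F, A, C#, D. Stacked in thirds they read D–F–A–C#, which is a minor-major seventh chord on D.
The lowest note is F, the third of the chord, so this is first inversion (figured bass 6/5).

D minor-major seventh, first inversion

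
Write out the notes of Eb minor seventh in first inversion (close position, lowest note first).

Eb minor seventh is Eb–Gb–Bb–Db. First inversion puts the third (Gb) in the bass, with the remaining tones above: Gb, Bb, Db, Eb.

Gb, Bb, Db, Eb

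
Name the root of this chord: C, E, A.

A

The distinct letter names are C, E, A. Arranged as a stack of thirds they read A–C–E, so A is the root (an A minor triad).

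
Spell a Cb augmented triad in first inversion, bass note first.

Eb, G, Cb

Cb augmented is Cb–Eb–G. First inversion puts the third (Eb) in the bass, with the remaining tones above: Eb, G, Cb.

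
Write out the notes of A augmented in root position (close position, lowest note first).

Spelling A augmented: A–C#–E#. In root position the root is bass, giving A, C#, E# from the bottom.

A, C#, E#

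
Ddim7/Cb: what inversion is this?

Ddim7/Cb means D diminished seventh with Cb in the bass. Cb is the seventh of D diminished seventh (D–F–Ab–Cb), so this is third inversion.

third inversion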